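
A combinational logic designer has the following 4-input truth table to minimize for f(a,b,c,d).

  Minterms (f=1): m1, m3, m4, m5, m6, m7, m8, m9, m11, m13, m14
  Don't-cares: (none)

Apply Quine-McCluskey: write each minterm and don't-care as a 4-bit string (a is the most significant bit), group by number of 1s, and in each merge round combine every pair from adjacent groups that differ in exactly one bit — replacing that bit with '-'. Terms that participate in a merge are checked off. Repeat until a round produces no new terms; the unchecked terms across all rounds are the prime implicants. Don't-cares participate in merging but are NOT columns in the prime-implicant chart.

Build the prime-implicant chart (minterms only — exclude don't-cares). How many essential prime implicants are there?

5

[col 0] 0001*, 0011*, 0100*, 0101*, 0110*, 0111*, 1000*, 1001*, 1011*, 1101*, 1110*
[col 1] -001*, -011*, -101*, -110, 0-01*, 0-11*, 00-1*, 01-0*, 01-1*, 010-*, 011-*, 1-01*, 10-1*, 100-
[col 2] --01, -0-1, 0--1, 01--
Prime implicants: --01, -0-1, -110, 0--1, 01--, 100-
PI chart (minterm → PIs covering it):
  1 | --01,-0-1,0--1
  3 | -0-1,0--1
  4 | 01--  (sole → essential)
  5 | --01,0--1,01--
  6 | -110,01--
  7 | 0--1,01--
  8 | 100-  (sole → essential)
  9 | --01,-0-1,100-
  11 | -0-1  (sole → essential)
  13 | --01  (sole → essential)
  14 | -110  (sole → essential)
Essential prime implicants: --01, -0-1, -110, 01--, 100-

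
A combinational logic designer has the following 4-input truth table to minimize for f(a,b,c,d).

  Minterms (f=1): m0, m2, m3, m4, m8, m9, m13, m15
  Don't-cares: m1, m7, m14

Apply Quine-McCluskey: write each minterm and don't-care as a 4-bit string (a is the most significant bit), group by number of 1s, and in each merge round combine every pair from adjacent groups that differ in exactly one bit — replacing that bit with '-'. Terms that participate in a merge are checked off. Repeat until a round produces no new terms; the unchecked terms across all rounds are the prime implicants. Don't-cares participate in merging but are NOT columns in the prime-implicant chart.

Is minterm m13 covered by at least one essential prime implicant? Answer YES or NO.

size-2^0 implicants → 0000(✓)  0001(✓)  0010(✓)  0011(✓)  0100(✓)  0111(✓)  1000(✓)  1001(✓)  1101(✓)  1110(✓)  1111(✓)
size-2^1 implicants → -000(✓)  -001(✓)  -111  0-00  0-11  00-0(✓)  00-1(✓)  000-(✓)  001-(✓)  1-01  100-(✓)  11-1  111-
size-2^2 implicants → -00-  00--
Unchecked terms (primes): -00-, -111, 0-00, 0-11, 00--, 1-01, 11-1, 111-
Minterm coverage:
  m0 ⊆ -00-,0-00,00--
  m2 ⊆ 00-- [E]
  m3 ⊆ 0-11,00--
  m4 ⊆ 0-00 [E]
  m8 ⊆ -00- [E]
  m9 ⊆ -00-,1-01
  m13 ⊆ 1-01,11-1
  m15 ⊆ -111,11-1,111-
E = {-00-, 0-00, 00--}

NO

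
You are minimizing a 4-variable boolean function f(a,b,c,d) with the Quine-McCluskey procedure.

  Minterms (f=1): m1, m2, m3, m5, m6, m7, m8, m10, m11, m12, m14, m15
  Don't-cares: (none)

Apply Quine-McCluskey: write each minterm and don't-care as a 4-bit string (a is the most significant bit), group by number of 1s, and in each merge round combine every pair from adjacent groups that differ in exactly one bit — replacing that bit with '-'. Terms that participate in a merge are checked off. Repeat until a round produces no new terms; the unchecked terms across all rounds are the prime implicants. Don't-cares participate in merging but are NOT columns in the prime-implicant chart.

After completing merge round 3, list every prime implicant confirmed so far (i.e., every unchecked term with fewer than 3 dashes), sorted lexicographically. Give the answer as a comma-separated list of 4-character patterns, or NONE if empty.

0--1, 1--0

size-2^0 implicants → 0001(✓)  0010(✓)  0011(✓)  0101(✓)  0110(✓)  0111(✓)  1000(✓)  1010(✓)  1011(✓)  1100(✓)  1110(✓)  1111(✓)
size-2^1 implicants → -010(✓)  -011(✓)  -110(✓)  -111(✓)  0-01(✓)  0-10(✓)  0-11(✓)  00-1(✓)  001-(✓)  01-1(✓)  011-(✓)  1-00(✓)  1-10(✓)  1-11(✓)  10-0(✓)  101-(✓)  11-0(✓)  111-(✓)
size-2^2 implicants → --10(✓)  --11(✓)  -01-(✓)  -11-(✓)  0--1  0-1-(✓)  1--0  1-1-(✓)
size-2^3 implicants → --1-
Unchecked terms (primes): --1-, 0--1, 1--0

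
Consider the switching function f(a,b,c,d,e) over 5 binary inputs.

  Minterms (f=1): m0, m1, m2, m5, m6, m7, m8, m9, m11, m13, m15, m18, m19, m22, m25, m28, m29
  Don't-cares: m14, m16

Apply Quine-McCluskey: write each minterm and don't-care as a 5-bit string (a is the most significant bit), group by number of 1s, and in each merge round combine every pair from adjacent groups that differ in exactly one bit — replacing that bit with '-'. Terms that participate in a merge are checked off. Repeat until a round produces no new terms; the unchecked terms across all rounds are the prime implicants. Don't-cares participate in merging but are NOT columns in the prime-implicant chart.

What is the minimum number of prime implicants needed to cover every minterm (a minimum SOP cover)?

7

size-2^0 implicants → 00000(✓)  00001(✓)  00010(✓)  00101(✓)  00110(✓)  00111(✓)  01000(✓)  01001(✓)  01011(✓)  01101(✓)  01110(✓)  01111(✓)  10000(✓)  10010(✓)  10011(✓)  10110(✓)  11001(✓)  11100(✓)  11101(✓)
size-2^1 implicants → -0000(✓)  -0010(✓)  -0110(✓)  -1001(✓)  -1101(✓)  0-000(✓)  0-001(✓)  0-101(✓)  0-110(✓)  0-111(✓)  00-01(✓)  00-10(✓)  000-0(✓)  0000-(✓)  001-1(✓)  0011-(✓)  01-01(✓)  01-11(✓)  010-1(✓)  0100-(✓)  011-1(✓)  0111-(✓)  10-10(✓)  100-0(✓)  1001-  11-01(✓)  1110-
size-2^2 implicants → -0-10  -00-0  -1-01  0--01  0-00-  0-1-1  0-11-  01--1
Unchecked terms (primes): -0-10, -00-0, -1-01, 0--01, 0-00-, 0-1-1, 0-11-, 01--1, 1001-, 1110-
Minterm coverage:
  m0 ⊆ -00-0,0-00-
  m1 ⊆ 0--01,0-00-
  m2 ⊆ -0-10,-00-0
  m5 ⊆ 0--01,0-1-1
  m6 ⊆ -0-10,0-11-
  m7 ⊆ 0-1-1,0-11-
  m8 ⊆ 0-00- [E]
  m9 ⊆ -1-01,0--01,0-00-,01--1
  m11 ⊆ 01--1 [E]
  m13 ⊆ -1-01,0--01,0-1-1,01--1
  m15 ⊆ 0-1-1,0-11-,01--1
  m18 ⊆ -0-10,-00-0,1001-
  m19 ⊆ 1001- [E]
  m22 ⊆ -0-10 [E]
  m25 ⊆ -1-01 [E]
  m28 ⊆ 1110- [E]
  m29 ⊆ -1-01,1110-
E = {-0-10, -1-01, 0-00-, 01--1, 1001-, 1110-}
Petrick residual → 0-1-1
Cover = b'de' + bd'e + a'c'd' + a'ce + a'be + ab'c'd + abcd'  |cover|=7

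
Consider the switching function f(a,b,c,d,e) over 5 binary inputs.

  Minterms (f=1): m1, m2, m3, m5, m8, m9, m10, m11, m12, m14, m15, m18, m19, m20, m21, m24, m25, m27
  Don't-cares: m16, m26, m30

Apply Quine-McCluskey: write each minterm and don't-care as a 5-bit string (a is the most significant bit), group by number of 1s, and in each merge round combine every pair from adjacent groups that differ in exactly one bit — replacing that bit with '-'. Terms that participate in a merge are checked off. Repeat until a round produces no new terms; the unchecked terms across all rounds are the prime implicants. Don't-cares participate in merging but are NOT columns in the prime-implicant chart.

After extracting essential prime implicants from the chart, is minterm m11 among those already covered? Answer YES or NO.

Round 0: 00001✓ 00010✓ 00011✓ 00101✓ 01000✓ 01001✓ 01010✓ 01011✓ 01100✓ 01110✓ 01111✓ 10000✓ 10010✓ 10011✓ 10100✓ 10101✓ 11000✓ 11001✓ 11010✓ 11011✓ 11110✓
Round 1: -0010✓ -0011✓ -0101 -1000✓ -1001✓ -1010✓ -1011✓ -1110✓ 0-001✓ 0-010✓ 0-011✓ 00-01 000-1✓ 0001-✓ 01-00✓ 01-10✓ 01-11✓ 010-0✓ 010-1✓ 0100-✓ 0101-✓ 011-0✓ 0111-✓ 1-000✓ 1-010✓ 1-011✓ 10-00 100-0✓ 1001-✓ 1010- 11-10✓ 110-0✓ 110-1✓ 1100-✓ 1101-✓
Round 2: --010✓ --011✓ -001-✓ -1-10 -10-0✓ -10-1✓ -100-✓ -101-✓ 0-0-1 0-01-✓ 01--0 01-1- 010--✓ 1-0-0 1-01-✓ 110--✓
Round 3: --01- -10--
PIs = {--01-, -0101, -1-10, -10--, 0-0-1, 00-01, 01--0, 01-1-, 1-0-0, 10-00, 1010-}
Coverage chart:
  m1: 0-0-1,00-01
  m2: --01- ←essential
  m3: --01-,0-0-1
  m5: -0101,00-01
  m8: -10--,01--0
  m9: -10--,0-0-1
  m10: --01-,-1-10,-10--,01--0,01-1-
  m11: --01-,-10--,0-0-1,01-1-
  m12: 01--0 ←essential
  m14: -1-10,01--0,01-1-
  m15: 01-1- ←essential
  m18: --01-,1-0-0
  m19: --01- ←essential
  m20: 10-00,1010-
  m21: -0101,1010-
  m24: -10--,1-0-0
  m25: -10-- ←essential
  m27: --01-,-10--
Essential: --01-, -10--, 01--0, 01-1-

YES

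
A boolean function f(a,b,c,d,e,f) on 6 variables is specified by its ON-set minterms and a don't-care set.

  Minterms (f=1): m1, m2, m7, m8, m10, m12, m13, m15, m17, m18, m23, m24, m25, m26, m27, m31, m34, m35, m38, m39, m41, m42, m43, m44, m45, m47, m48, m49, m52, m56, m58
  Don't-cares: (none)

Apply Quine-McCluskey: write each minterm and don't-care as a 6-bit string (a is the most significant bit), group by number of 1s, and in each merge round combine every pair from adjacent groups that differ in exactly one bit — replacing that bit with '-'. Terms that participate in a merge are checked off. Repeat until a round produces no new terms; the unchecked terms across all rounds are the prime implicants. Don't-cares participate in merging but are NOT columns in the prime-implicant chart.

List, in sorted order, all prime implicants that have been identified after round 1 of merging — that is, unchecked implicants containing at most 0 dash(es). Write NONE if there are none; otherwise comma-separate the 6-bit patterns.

NONE

[col 0] 000001*, 000010*, 000111*, 001000*, 001010*, 001100*, 001101*, 001111*, 010001*, 010010*, 010111*, 011000*, 011001*, 011010*, 011011*, 011111*, 100010*, 100011*, 100110*, 100111*, 101001*, 101010*, 101011*, 101100*, 101101*, 101111*, 110000*, 110001*, 110100*, 111000*, 111010*
[col 1] -00010*, -00111*, -01010*, -01100*, -01101*, -01111*, -10001, -11000*, -11010*, 0-0001, 0-0010*, 0-0111*, 0-1000*, 0-1010*, 0-1111*, 00-010*, 00-111*, 001-00, 0010-0*, 0011-1*, 00110-*, 01-001, 01-010*, 01-111*, 011-11, 0110-0*, 0110-1*, 01100-*, 01101-*, 1-1010*, 10-010*, 10-011*, 10-111*, 100-10*, 100-11*, 10001-*, 10011-*, 101-01*, 101-11*, 1010-1*, 10101-*, 1011-1*, 10110-*, 11-000, 110-00, 11000-, 1110-0*
[col 2] --1010, -0-010, -0-111, -011-1, -0110-, -110-0, 0--010, 0--111, 0-10-0, 0110--, 10--11, 10-01-, 100-1-, 101--1
Prime implicants: --1010, -0-010, -0-111, -011-1, -0110-, -10001, -110-0, 0--010, 0--111, 0-0001, 0-10-0, 001-00, 01-001, 011-11, 0110--, 10--11, 10-01-, 100-1-, 101--1, 11-000, 110-00, 11000-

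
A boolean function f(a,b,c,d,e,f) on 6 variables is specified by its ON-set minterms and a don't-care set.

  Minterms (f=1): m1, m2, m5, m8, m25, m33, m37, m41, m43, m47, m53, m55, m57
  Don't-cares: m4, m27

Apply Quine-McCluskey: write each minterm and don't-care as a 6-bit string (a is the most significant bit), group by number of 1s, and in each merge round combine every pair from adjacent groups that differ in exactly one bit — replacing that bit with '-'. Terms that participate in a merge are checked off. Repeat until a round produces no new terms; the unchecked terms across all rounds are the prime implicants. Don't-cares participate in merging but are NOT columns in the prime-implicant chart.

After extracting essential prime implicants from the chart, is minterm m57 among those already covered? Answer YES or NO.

NO

[col 0] 000001*, 000010, 000100*, 000101*, 001000, 011001*, 011011*, 100001*, 100101*, 101001*, 101011*, 101111*, 110101*, 110111*, 111001*
[col 1] -00001*, -00101*, -11001, 000-01*, 00010-, 0110-1, 1-0101, 1-1001, 10-001, 100-01*, 101-11, 1010-1, 1101-1
[col 2] -00-01
Prime implicants: -00-01, -11001, 000010, 00010-, 001000, 0110-1, 1-0101, 1-1001, 10-001, 101-11, 1010-1, 1101-1
PI chart (minterm → PIs covering it):
  1 | -00-01  (sole → essential)
  2 | 000010  (sole → essential)
  5 | -00-01,00010-
  8 | 001000  (sole → essential)
  25 | -11001,0110-1
  33 | -00-01,10-001
  37 | -00-01,1-0101
  41 | 1-1001,10-001,1010-1
  43 | 101-11,1010-1
  47 | 101-11  (sole → essential)
  53 | 1-0101,1101-1
  55 | 1101-1  (sole → essential)
  57 | -11001,1-1001
Essential prime implicants: -00-01, 000010, 001000, 101-11, 1101-1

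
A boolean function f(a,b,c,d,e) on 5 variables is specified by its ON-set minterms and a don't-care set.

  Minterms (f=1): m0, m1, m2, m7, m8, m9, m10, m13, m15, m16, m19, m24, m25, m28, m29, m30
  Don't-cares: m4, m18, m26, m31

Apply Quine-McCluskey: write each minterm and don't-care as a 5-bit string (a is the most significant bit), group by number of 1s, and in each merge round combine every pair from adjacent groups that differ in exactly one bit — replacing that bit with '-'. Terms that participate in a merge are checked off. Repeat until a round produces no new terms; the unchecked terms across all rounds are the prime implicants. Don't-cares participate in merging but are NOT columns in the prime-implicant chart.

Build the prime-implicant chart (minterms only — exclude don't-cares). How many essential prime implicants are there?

4

Round 0: 00000✓ 00001✓ 00010✓ 00100✓ 00111✓ 01000✓ 01001✓ 01010✓ 01101✓ 01111✓ 10000✓ 10010✓ 10011✓ 11000✓ 11001✓ 11010✓ 11100✓ 11101✓ 11110✓ 11111✓
Round 1: -0000✓ -0010✓ -1000✓ -1001✓ -1010✓ -1101✓ -1111✓ 0-000✓ 0-001✓ 0-010✓ 0-111 00-00 000-0✓ 0000-✓ 01-01✓ 010-0✓ 0100-✓ 011-1✓ 1-000✓ 1-010✓ 100-0✓ 1001- 11-00✓ 11-01✓ 11-10✓ 110-0✓ 1100-✓ 111-0✓ 111-1✓ 1110-✓ 1111-✓
Round 2: --000✓ --010✓ -00-0✓ -1-01 -10-0✓ -100- -11-1 0-0-0✓ 0-00- 1-0-0✓ 11--0 11-0- 111--
Round 3: --0-0
PIs = {--0-0, -1-01, -100-, -11-1, 0-00-, 0-111, 00-00, 1001-, 11--0, 11-0-, 111--}
Coverage chart:
  m0: --0-0,0-00-,00-00
  m1: 0-00- ←essential
  m2: --0-0 ←essential
  m7: 0-111 ←essential
  m8: --0-0,-100-,0-00-
  m9: -1-01,-100-,0-00-
  m10: --0-0 ←essential
  m13: -1-01,-11-1
  m15: -11-1,0-111
  m16: --0-0 ←essential
  m19: 1001- ←essential
  m24: --0-0,-100-,11--0,11-0-
  m25: -1-01,-100-,11-0-
  m28: 11--0,11-0-,111--
  m29: -1-01,-11-1,11-0-,111--
  m30: 11--0,111--
Essential: --0-0, 0-00-, 0-111, 1001-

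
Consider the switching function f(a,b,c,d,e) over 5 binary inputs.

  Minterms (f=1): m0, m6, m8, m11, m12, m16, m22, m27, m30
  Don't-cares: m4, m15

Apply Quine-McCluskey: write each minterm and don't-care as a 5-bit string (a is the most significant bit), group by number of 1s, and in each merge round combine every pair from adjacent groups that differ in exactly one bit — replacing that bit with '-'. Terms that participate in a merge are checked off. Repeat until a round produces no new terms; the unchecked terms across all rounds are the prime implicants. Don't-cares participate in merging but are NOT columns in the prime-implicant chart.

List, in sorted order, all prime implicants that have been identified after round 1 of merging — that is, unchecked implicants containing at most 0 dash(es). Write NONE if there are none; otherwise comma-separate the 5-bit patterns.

NONE

Round 0: 00000✓ 00100✓ 00110✓ 01000✓ 01011✓ 01100✓ 01111✓ 10000✓ 10110✓ 11011✓ 11110✓
Round 1: -0000 -0110 -1011 0-000✓ 0-100✓ 00-00✓ 001-0 01-00✓ 01-11 1-110
Round 2: 0--00
PIs = {-0000, -0110, -1011, 0--00, 001-0, 01-11, 1-110}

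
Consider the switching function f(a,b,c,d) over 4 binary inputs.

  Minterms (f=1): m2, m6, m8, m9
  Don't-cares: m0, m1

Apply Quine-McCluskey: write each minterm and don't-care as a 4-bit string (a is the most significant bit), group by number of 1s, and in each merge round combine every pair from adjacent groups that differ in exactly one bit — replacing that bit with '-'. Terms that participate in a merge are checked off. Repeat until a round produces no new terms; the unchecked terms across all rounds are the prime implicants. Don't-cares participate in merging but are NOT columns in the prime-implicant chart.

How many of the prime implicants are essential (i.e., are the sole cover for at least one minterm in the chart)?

size-2^0 implicants → 0000(✓)  0001(✓)  0010(✓)  0110(✓)  1000(✓)  1001(✓)
size-2^1 implicants → -000(✓)  -001(✓)  0-10  00-0  000-(✓)  100-(✓)
size-2^2 implicants → -00-
Unchecked terms (primes): -00-, 0-10, 00-0
Minterm coverage:
  m2 ⊆ 0-10,00-0
  m6 ⊆ 0-10 [E]
  m8 ⊆ -00- [E]
  m9 ⊆ -00- [E]
E = {-00-, 0-10}

2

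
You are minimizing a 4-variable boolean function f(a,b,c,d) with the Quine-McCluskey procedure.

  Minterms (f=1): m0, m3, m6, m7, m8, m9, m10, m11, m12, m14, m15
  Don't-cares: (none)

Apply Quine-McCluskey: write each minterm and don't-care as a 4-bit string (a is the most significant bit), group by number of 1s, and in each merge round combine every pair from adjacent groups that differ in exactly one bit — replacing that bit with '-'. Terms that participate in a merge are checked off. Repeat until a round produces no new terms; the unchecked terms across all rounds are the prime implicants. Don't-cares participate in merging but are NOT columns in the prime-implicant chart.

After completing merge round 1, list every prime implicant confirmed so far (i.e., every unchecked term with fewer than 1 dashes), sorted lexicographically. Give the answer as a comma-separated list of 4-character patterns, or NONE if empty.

Round 0: 0000✓ 0011✓ 0110✓ 0111✓ 1000✓ 1001✓ 1010✓ 1011✓ 1100✓ 1110✓ 1111✓
Round 1: -000 -011✓ -110✓ -111✓ 0-11✓ 011-✓ 1-00✓ 1-10✓ 1-11✓ 10-0✓ 10-1✓ 100-✓ 101-✓ 11-0✓ 111-✓
Round 2: --11 -11- 1--0 1-1- 10--
PIs = {--11, -000, -11-, 1--0, 1-1-, 10--}

NONE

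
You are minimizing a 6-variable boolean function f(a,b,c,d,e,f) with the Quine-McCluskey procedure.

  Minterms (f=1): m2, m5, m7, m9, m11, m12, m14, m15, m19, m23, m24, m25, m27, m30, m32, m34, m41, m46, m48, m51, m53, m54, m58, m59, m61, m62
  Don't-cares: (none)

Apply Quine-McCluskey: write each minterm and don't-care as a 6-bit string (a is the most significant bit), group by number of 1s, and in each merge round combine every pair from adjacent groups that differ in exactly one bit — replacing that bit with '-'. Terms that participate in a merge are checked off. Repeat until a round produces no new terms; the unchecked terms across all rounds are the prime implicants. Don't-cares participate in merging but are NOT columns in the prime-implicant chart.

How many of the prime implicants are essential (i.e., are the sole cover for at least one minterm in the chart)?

10

[col 0] 000010*, 000101*, 000111*, 001001*, 001011*, 001100*, 001110*, 001111*, 010011*, 010111*, 011000*, 011001*, 011011*, 011110*, 100000*, 100010*, 101001*, 101110*, 110000*, 110011*, 110101*, 110110*, 111010*, 111011*, 111101*, 111110*
[col 1] -00010, -01001, -01110*, -10011*, -11011*, -11110*, 0-0111, 0-1001*, 0-1011*, 0-1110*, 00-111, 0001-1, 001-11, 0010-1*, 0011-0, 00111-, 01-011*, 010-11, 0110-1*, 01100-, 1-0000, 1-1110*, 1000-0, 11-011*, 11-101, 11-110, 111-10, 11101-
[col 2] --1110, -1-011, 0-10-1
Prime implicants: --1110, -00010, -01001, -1-011, 0-0111, 0-10-1, 00-111, 0001-1, 001-11, 0011-0, 00111-, 010-11, 01100-, 1-0000, 1000-0, 11-101, 11-110, 111-10, 11101-
PI chart (minterm → PIs covering it):
  2 | -00010  (sole → essential)
  5 | 0001-1  (sole → essential)
  7 | 0-0111,00-111,0001-1
  9 | -01001,0-10-1
  11 | 0-10-1,001-11
  12 | 0011-0  (sole → essential)
  14 | --1110,0011-0,00111-
  15 | 00-111,001-11,00111-
  19 | -1-011,010-11
  23 | 0-0111,010-11
  24 | 01100-  (sole → essential)
  25 | 0-10-1,01100-
  27 | -1-011,0-10-1
  30 | --1110  (sole → essential)
  32 | 1-0000,1000-0
  34 | -00010,1000-0
  41 | -01001  (sole → essential)
  46 | --1110  (sole → essential)
  48 | 1-0000  (sole → essential)
  51 | -1-011  (sole → essential)
  53 | 11-101  (sole → essential)
  54 | 11-110  (sole → essential)
  58 | 111-10,11101-
  59 | -1-011,11101-
  61 | 11-101  (sole → essential)
  62 | --1110,11-110,111-10
Essential prime implicants: --1110, -00010, -01001, -1-011, 0001-1, 0011-0, 01100-, 1-0000, 11-101, 11-110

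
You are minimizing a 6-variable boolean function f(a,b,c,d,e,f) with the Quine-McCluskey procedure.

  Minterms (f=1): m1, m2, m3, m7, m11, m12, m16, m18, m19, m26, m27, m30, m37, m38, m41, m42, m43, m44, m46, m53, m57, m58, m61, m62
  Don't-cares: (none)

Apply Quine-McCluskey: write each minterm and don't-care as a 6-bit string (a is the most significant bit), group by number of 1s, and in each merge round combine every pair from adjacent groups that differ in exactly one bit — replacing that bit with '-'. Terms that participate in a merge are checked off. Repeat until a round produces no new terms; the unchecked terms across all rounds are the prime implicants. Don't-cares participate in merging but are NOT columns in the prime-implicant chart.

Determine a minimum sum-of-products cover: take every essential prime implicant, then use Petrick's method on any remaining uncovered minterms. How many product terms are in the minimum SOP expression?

12

size-2^0 implicants → 000001(✓)  000010(✓)  000011(✓)  000111(✓)  001011(✓)  001100(✓)  010000(✓)  010010(✓)  010011(✓)  011010(✓)  011011(✓)  011110(✓)  100101(✓)  100110(✓)  101001(✓)  101010(✓)  101011(✓)  101100(✓)  101110(✓)  110101(✓)  111001(✓)  111010(✓)  111101(✓)  111110(✓)
size-2^1 implicants → -01011  -01100  -11010(✓)  -11110(✓)  0-0010(✓)  0-0011(✓)  0-1011(✓)  00-011(✓)  000-11  0000-1  00001-(✓)  01-010(✓)  01-011(✓)  0100-0  01001-(✓)  011-10(✓)  01101-(✓)  1-0101  1-1001  1-1010(✓)  1-1110(✓)  10-110  101-10(✓)  1010-1  10101-  1011-0  11-101  111-01  111-10(✓)
size-2^2 implicants → -11-10  0--011  0-001-  01-01-  1-1-10
Unchecked terms (primes): -01011, -01100, -11-10, 0--011, 0-001-, 000-11, 0000-1, 01-01-, 0100-0, 1-0101, 1-1-10, 1-1001, 10-110, 1010-1, 10101-, 1011-0, 11-101, 111-01
Minterm coverage:
  m1 ⊆ 0000-1 [E]
  m2 ⊆ 0-001- [E]
  m3 ⊆ 0--011,0-001-,000-11,0000-1
  m7 ⊆ 000-11 [E]
  m11 ⊆ -01011,0--011
  m12 ⊆ -01100 [E]
  m16 ⊆ 0100-0 [E]
  m18 ⊆ 0-001-,01-01-,0100-0
  m19 ⊆ 0--011,0-001-,01-01-
  m26 ⊆ -11-10,01-01-
  m27 ⊆ 0--011,01-01-
  m30 ⊆ -11-10 [E]
  m37 ⊆ 1-0101 [E]
  m38 ⊆ 10-110 [E]
  m41 ⊆ 1-1001,1010-1
  m42 ⊆ 1-1-10,10101-
  m43 ⊆ -01011,1010-1,10101-
  m44 ⊆ -01100,1011-0
  m46 ⊆ 1-1-10,10-110,1011-0
  m53 ⊆ 1-0101,11-101
  m57 ⊆ 1-1001,111-01
  m58 ⊆ -11-10,1-1-10
  m61 ⊆ 11-101,111-01
  m62 ⊆ -11-10,1-1-10
E = {-01100, -11-10, 0-001-, 000-11, 0000-1, 0100-0, 1-0101, 10-110}
Petrick residual → 0--011, 1-1-10, 1010-1, 111-01
Cover = b'cde'f' + bcef' + a'd'ef + a'c'd'e + a'b'c'ef + a'b'c'd'f + a'bc'd'f' + ac'de'f + acef' + ab'def' + ab'cd'f + abce'f  |cover|=12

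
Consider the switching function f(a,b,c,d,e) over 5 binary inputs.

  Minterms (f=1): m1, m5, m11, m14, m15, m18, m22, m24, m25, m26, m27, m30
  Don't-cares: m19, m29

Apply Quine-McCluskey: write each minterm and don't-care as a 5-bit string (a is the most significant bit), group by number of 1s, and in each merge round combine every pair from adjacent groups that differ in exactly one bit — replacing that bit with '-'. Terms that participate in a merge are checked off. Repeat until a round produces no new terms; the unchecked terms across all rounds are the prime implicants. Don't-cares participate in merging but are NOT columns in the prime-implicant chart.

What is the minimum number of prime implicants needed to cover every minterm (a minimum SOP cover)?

Round 0: 00001✓ 00101✓ 01011✓ 01110✓ 01111✓ 10010✓ 10011✓ 10110✓ 11000✓ 11001✓ 11010✓ 11011✓ 11101✓ 11110✓
Round 1: -1011 -1110 00-01 01-11 0111- 1-010✓ 1-011✓ 1-110✓ 10-10✓ 1001-✓ 11-01 11-10✓ 110-0✓ 110-1✓ 1100-✓ 1101-✓
Round 2: 1--10 1-01- 110--
PIs = {-1011, -1110, 00-01, 01-11, 0111-, 1--10, 1-01-, 11-01, 110--}
Coverage chart:
  m1: 00-01 ←essential
  m5: 00-01 ←essential
  m11: -1011,01-11
  m14: -1110,0111-
  m15: 01-11,0111-
  m18: 1--10,1-01-
  m22: 1--10 ←essential
  m24: 110-- ←essential
  m25: 11-01,110--
  m26: 1--10,1-01-,110--
  m27: -1011,1-01-,110--
  m30: -1110,1--10
Essential: 00-01, 1--10, 110--
Petrick residual → -1011, 0111-
Min cover (5 terms): bc'de + a'b'd'e + a'bcd + ade' + abc'

5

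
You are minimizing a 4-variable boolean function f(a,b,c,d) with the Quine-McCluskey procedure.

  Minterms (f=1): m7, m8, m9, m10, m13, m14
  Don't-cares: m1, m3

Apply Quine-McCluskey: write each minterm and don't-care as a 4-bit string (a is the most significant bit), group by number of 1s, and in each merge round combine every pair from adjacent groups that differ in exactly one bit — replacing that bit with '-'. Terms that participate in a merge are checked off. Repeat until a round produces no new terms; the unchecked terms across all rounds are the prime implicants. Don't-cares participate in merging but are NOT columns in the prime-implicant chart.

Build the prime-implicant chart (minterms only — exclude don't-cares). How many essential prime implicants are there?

3

Round 0: 0001✓ 0011✓ 0111✓ 1000✓ 1001✓ 1010✓ 1101✓ 1110✓
Round 1: -001 0-11 00-1 1-01 1-10 10-0 100-
PIs = {-001, 0-11, 00-1, 1-01, 1-10, 10-0, 100-}
Coverage chart:
  m7: 0-11 ←essential
  m8: 10-0,100-
  m9: -001,1-01,100-
  m10: 1-10,10-0
  m13: 1-01 ←essential
  m14: 1-10 ←essential
Essential: 0-11, 1-01, 1-10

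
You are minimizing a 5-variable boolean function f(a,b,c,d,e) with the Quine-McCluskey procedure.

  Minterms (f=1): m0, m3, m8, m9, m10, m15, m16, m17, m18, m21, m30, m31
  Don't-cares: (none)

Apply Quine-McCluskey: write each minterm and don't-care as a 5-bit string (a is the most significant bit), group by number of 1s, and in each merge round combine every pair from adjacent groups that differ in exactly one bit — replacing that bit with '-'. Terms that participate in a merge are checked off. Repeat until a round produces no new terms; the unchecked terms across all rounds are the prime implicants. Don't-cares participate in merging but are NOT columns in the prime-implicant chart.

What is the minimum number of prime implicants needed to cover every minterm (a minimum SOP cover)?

Round 0: 00000✓ 00011 01000✓ 01001✓ 01010✓ 01111✓ 10000✓ 10001✓ 10010✓ 10101✓ 11110✓ 11111✓
Round 1: -0000 -1111 0-000 010-0 0100- 10-01 100-0 1000- 1111-
PIs = {-0000, -1111, 0-000, 00011, 010-0, 0100-, 10-01, 100-0, 1000-, 1111-}
Coverage chart:
  m0: -0000,0-000
  m3: 00011 ←essential
  m8: 0-000,010-0,0100-
  m9: 0100- ←essential
  m10: 010-0 ←essential
  m15: -1111 ←essential
  m16: -0000,100-0,1000-
  m17: 10-01,1000-
  m18: 100-0 ←essential
  m21: 10-01 ←essential
  m30: 1111- ←essential
  m31: -1111,1111-
Essential: -1111, 00011, 010-0, 0100-, 10-01, 100-0, 1111-
Petrick residual → -0000
Min cover (8 terms): b'c'd'e' + bcde + a'b'c'de + a'bc'e' + a'bc'd' + ab'd'e + ab'c'e' + abcd

8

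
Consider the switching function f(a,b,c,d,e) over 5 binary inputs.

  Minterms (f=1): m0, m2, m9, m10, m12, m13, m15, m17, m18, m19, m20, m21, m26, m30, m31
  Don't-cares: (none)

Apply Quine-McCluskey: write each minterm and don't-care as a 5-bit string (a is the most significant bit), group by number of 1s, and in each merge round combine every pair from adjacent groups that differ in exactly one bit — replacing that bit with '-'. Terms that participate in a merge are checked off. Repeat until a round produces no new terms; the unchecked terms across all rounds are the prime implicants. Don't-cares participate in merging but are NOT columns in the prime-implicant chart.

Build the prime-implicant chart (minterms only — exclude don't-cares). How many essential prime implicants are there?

Round 0: 00000✓ 00010✓ 01001✓ 01010✓ 01100✓ 01101✓ 01111✓ 10001✓ 10010✓ 10011✓ 10100✓ 10101✓ 11010✓ 11110✓ 11111✓
Round 1: -0010✓ -1010✓ -1111 0-010✓ 000-0 01-01 011-1 0110- 1-010✓ 10-01 100-1 1001- 1010- 11-10 1111-
Round 2: --010
PIs = {--010, -1111, 000-0, 01-01, 011-1, 0110-, 10-01, 100-1, 1001-, 1010-, 11-10, 1111-}
Coverage chart:
  m0: 000-0 ←essential
  m2: --010,000-0
  m9: 01-01 ←essential
  m10: --010 ←essential
  m12: 0110- ←essential
  m13: 01-01,011-1,0110-
  m15: -1111,011-1
  m17: 10-01,100-1
  m18: --010,1001-
  m19: 100-1,1001-
  m20: 1010- ←essential
  m21: 10-01,1010-
  m26: --010,11-10
  m30: 11-10,1111-
  m31: -1111,1111-
Essential: --010, 000-0, 01-01, 0110-, 1010-

5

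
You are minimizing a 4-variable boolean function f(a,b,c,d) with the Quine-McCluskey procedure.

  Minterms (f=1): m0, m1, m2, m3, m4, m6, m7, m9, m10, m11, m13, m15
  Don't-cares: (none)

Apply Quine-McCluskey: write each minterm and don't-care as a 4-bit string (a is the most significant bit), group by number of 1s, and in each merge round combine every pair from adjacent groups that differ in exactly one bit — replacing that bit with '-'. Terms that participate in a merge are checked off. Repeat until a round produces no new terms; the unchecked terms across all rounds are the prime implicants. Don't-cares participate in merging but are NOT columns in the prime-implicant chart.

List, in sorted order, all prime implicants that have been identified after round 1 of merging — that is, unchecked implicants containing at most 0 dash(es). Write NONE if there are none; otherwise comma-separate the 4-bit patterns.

size-2^0 implicants → 0000(✓)  0001(✓)  0010(✓)  0011(✓)  0100(✓)  0110(✓)  0111(✓)  1001(✓)  1010(✓)  1011(✓)  1101(✓)  1111(✓)
size-2^1 implicants → -001(✓)  -010(✓)  -011(✓)  -111(✓)  0-00(✓)  0-10(✓)  0-11(✓)  00-0(✓)  00-1(✓)  000-(✓)  001-(✓)  01-0(✓)  011-(✓)  1-01(✓)  1-11(✓)  10-1(✓)  101-(✓)  11-1(✓)
size-2^2 implicants → --11  -0-1  -01-  0--0  0-1-  00--  1--1
Unchecked terms (primes): --11, -0-1, -01-, 0--0, 0-1-, 00--, 1--1

NONE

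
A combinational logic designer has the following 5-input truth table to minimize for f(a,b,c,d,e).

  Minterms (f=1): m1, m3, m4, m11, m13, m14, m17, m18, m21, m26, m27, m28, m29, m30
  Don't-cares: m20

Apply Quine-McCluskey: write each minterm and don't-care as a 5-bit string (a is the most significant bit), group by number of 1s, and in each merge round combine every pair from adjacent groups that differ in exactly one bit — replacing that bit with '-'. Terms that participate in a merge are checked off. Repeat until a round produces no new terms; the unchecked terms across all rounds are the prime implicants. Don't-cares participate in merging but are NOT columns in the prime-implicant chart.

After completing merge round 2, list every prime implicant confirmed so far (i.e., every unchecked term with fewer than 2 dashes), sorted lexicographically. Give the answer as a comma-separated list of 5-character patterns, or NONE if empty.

size-2^0 implicants → 00001(✓)  00011(✓)  00100(✓)  01011(✓)  01101(✓)  01110(✓)  10001(✓)  10010(✓)  10100(✓)  10101(✓)  11010(✓)  11011(✓)  11100(✓)  11101(✓)  11110(✓)
size-2^1 implicants → -0001  -0100  -1011  -1101  -1110  0-011  000-1  1-010  1-100(✓)  1-101(✓)  10-01  1010-(✓)  11-10  1101-  111-0  1110-(✓)
size-2^2 implicants → 1-10-
Unchecked terms (primes): -0001, -0100, -1011, -1101, -1110, 0-011, 000-1, 1-010, 1-10-, 10-01, 11-10, 1101-, 111-0

-0001, -0100, -1011, -1101, -1110, 0-011, 000-1, 1-010, 10-01, 11-10, 1101-, 111-0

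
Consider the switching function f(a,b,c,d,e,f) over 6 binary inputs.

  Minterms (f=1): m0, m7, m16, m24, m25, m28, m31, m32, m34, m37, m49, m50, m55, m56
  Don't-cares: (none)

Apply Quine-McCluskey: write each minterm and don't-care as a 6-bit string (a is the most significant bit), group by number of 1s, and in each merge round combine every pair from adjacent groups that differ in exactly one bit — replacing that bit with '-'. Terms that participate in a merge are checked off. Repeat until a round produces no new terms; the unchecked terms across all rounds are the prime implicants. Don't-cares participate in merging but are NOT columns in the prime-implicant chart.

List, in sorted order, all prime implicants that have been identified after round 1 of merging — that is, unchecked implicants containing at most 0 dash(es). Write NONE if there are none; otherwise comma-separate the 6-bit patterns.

000111, 011111, 100101, 110001, 110111

Round 0: 000000✓ 000111 010000✓ 011000✓ 011001✓ 011100✓ 011111 100000✓ 100010✓ 100101 110001 110010✓ 110111 111000✓
Round 1: -00000 -11000 0-0000 01-000 011-00 01100- 1-0010 1000-0
PIs = {-00000, -11000, 0-0000, 000111, 01-000, 011-00, 01100-, 011111, 1-0010, 1000-0, 100101, 110001, 110111}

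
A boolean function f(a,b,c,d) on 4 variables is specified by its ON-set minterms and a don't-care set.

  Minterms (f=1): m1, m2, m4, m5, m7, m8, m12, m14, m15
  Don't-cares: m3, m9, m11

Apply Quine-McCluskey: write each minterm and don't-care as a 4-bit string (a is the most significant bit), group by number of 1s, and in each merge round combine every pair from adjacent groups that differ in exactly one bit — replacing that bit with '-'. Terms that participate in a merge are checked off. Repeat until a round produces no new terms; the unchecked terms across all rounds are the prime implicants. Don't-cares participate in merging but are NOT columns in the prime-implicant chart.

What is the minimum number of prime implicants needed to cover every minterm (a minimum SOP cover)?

[col 0] 0001*, 0010*, 0011*, 0100*, 0101*, 0111*, 1000*, 1001*, 1011*, 1100*, 1110*, 1111*
[col 1] -001*, -011*, -100, -111*, 0-01*, 0-11*, 00-1*, 001-, 01-1*, 010-, 1-00, 1-11*, 10-1*, 100-, 11-0, 111-
[col 2] --11, -0-1, 0--1
Prime implicants: --11, -0-1, -100, 0--1, 001-, 010-, 1-00, 100-, 11-0, 111-
PI chart (minterm → PIs covering it):
  1 | -0-1,0--1
  2 | 001-  (sole → essential)
  4 | -100,010-
  5 | 0--1,010-
  7 | --11,0--1
  8 | 1-00,100-
  12 | -100,1-00,11-0
  14 | 11-0,111-
  15 | --11,111-
Essential prime implicants: 001-
Petrick residual → -100, 0--1, 1-00, 111-
Minimum SOP uses 5 PIs: bc'd' + a'd + a'b'c + ac'd' + abc

5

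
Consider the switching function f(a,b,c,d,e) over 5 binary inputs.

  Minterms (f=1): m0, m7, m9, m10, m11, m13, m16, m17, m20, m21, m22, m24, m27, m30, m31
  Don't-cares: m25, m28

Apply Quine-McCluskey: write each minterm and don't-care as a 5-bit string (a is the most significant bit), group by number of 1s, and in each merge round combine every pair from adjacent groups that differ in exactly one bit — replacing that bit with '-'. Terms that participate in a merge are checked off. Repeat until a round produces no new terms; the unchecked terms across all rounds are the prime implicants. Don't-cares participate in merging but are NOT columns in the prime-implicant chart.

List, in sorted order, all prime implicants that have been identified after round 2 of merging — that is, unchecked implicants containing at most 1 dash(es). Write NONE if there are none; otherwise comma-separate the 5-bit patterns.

size-2^0 implicants → 00000(✓)  00111  01001(✓)  01010(✓)  01011(✓)  01101(✓)  10000(✓)  10001(✓)  10100(✓)  10101(✓)  10110(✓)  11000(✓)  11001(✓)  11011(✓)  11100(✓)  11110(✓)  11111(✓)
size-2^1 implicants → -0000  -1001(✓)  -1011(✓)  01-01  010-1(✓)  0101-  1-000(✓)  1-001(✓)  1-100(✓)  1-110(✓)  10-00(✓)  10-01(✓)  1000-(✓)  101-0(✓)  1010-(✓)  11-00(✓)  11-11  110-1(✓)  1100-(✓)  111-0(✓)  1111-
size-2^2 implicants → -10-1  1--00  1-00-  1-1-0  10-0-
Unchecked terms (primes): -0000, -10-1, 00111, 01-01, 0101-, 1--00, 1-00-, 1-1-0, 10-0-, 11-11, 1111-

-0000, 00111, 01-01, 0101-, 11-11, 1111-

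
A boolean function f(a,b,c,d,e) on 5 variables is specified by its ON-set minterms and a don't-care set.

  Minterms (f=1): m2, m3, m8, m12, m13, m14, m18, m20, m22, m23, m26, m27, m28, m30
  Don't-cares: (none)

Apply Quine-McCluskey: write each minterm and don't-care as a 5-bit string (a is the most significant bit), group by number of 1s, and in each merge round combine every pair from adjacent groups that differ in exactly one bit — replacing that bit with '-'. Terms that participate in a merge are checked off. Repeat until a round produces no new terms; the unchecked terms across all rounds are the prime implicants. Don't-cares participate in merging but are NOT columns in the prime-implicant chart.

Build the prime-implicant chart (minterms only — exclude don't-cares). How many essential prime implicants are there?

7

Round 0: 00010✓ 00011✓ 01000✓ 01100✓ 01101✓ 01110✓ 10010✓ 10100✓ 10110✓ 10111✓ 11010✓ 11011✓ 11100✓ 11110✓
Round 1: -0010 -1100✓ -1110✓ 0001- 01-00 011-0✓ 0110- 1-010✓ 1-100✓ 1-110✓ 10-10✓ 101-0✓ 1011- 11-10✓ 1101- 111-0✓
Round 2: -11-0 1--10 1-1-0
PIs = {-0010, -11-0, 0001-, 01-00, 0110-, 1--10, 1-1-0, 1011-, 1101-}
Coverage chart:
  m2: -0010,0001-
  m3: 0001- ←essential
  m8: 01-00 ←essential
  m12: -11-0,01-00,0110-
  m13: 0110- ←essential
  m14: -11-0 ←essential
  m18: -0010,1--10
  m20: 1-1-0 ←essential
  m22: 1--10,1-1-0,1011-
  m23: 1011- ←essential
  m26: 1--10,1101-
  m27: 1101- ←essential
  m28: -11-0,1-1-0
  m30: -11-0,1--10,1-1-0
Essential: -11-0, 0001-, 01-00, 0110-, 1-1-0, 1011-, 1101-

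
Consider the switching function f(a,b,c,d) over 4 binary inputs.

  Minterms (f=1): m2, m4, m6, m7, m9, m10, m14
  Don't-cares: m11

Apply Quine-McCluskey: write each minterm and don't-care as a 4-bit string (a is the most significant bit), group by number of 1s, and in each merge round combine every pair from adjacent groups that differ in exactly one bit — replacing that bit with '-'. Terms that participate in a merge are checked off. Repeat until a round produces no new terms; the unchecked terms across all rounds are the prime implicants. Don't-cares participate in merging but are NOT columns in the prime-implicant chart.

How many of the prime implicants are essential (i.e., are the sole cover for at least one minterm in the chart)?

size-2^0 implicants → 0010(✓)  0100(✓)  0110(✓)  0111(✓)  1001(✓)  1010(✓)  1011(✓)  1110(✓)
size-2^1 implicants → -010(✓)  -110(✓)  0-10(✓)  01-0  011-  1-10(✓)  10-1  101-
size-2^2 implicants → --10
Unchecked terms (primes): --10, 01-0, 011-, 10-1, 101-
Minterm coverage:
  m2 ⊆ --10 [E]
  m4 ⊆ 01-0 [E]
  m6 ⊆ --10,01-0,011-
  m7 ⊆ 011- [E]
  m9 ⊆ 10-1 [E]
  m10 ⊆ --10,101-
  m14 ⊆ --10 [E]
E = {--10, 01-0, 011-, 10-1}

4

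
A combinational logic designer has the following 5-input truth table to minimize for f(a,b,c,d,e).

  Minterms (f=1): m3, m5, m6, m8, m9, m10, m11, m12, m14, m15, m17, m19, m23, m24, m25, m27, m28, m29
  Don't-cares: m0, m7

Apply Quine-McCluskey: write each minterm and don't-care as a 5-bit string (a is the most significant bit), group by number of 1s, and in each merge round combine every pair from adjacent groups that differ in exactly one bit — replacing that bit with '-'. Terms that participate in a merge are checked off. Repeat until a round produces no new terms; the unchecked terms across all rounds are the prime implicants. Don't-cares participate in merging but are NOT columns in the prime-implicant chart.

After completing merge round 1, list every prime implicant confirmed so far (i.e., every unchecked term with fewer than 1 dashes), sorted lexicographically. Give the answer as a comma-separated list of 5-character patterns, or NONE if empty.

[col 0] 00000*, 00011*, 00101*, 00110*, 00111*, 01000*, 01001*, 01010*, 01011*, 01100*, 01110*, 01111*, 10001*, 10011*, 10111*, 11000*, 11001*, 11011*, 11100*, 11101*
[col 1] -0011*, -0111*, -1000*, -1001*, -1011*, -1100*, 0-000, 0-011*, 0-110*, 0-111*, 00-11*, 001-1, 0011-*, 01-00*, 01-10*, 01-11*, 010-0*, 010-1*, 0100-*, 0101-*, 011-0*, 0111-*, 1-001*, 1-011*, 10-11*, 100-1*, 11-00*, 11-01*, 110-1*, 1100-*, 1110-*
[col 2] --011, -0-11, -1-00, -10-1, -100-, 0--11, 0-11-, 01--0, 01-1-, 010--, 1-0-1, 11-0-
Prime implicants: --011, -0-11, -1-00, -10-1, -100-, 0--11, 0-000, 0-11-, 001-1, 01--0, 01-1-, 010--, 1-0-1, 11-0-

NONE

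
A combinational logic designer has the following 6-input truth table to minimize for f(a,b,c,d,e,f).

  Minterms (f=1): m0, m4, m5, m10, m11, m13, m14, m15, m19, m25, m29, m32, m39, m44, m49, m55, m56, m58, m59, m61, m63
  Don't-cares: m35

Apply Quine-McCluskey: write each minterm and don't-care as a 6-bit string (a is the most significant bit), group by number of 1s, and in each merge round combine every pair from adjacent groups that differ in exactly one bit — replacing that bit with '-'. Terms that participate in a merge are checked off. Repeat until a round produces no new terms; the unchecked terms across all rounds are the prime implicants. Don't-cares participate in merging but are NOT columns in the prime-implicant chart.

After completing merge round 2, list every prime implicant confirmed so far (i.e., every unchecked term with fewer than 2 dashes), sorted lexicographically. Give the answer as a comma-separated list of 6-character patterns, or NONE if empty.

[col 0] 000000*, 000100*, 000101*, 001010*, 001011*, 001101*, 001110*, 001111*, 010011, 011001*, 011101*, 100000*, 100011*, 100111*, 101100, 110001, 110111*, 111000*, 111010*, 111011*, 111101*, 111111*
[col 1] -00000, -11101, 0-1101, 00-101, 000-00, 00010-, 001-10*, 001-11*, 00101-*, 0011-1, 00111-*, 011-01, 1-0111, 100-11, 11-111, 111-11, 1110-0, 11101-, 1111-1
[col 2] 001-1-
Prime implicants: -00000, -11101, 0-1101, 00-101, 000-00, 00010-, 001-1-, 0011-1, 010011, 011-01, 1-0111, 100-11, 101100, 11-111, 110001, 111-11, 1110-0, 11101-, 1111-1

-00000, -11101, 0-1101, 00-101, 000-00, 00010-, 0011-1, 010011, 011-01, 1-0111, 100-11, 101100, 11-111, 110001, 111-11, 1110-0, 11101-, 1111-1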